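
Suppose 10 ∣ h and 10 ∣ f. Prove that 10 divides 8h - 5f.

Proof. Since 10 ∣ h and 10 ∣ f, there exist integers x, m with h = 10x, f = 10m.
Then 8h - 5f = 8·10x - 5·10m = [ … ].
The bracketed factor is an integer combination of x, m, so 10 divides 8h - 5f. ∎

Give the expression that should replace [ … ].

10(-5m + 8x)

Pull the common 10 out of every term: 8·10x - 5·10m = 10(-5m + 8x).
-5m + 8x is an integer, which exhibits the divisibility.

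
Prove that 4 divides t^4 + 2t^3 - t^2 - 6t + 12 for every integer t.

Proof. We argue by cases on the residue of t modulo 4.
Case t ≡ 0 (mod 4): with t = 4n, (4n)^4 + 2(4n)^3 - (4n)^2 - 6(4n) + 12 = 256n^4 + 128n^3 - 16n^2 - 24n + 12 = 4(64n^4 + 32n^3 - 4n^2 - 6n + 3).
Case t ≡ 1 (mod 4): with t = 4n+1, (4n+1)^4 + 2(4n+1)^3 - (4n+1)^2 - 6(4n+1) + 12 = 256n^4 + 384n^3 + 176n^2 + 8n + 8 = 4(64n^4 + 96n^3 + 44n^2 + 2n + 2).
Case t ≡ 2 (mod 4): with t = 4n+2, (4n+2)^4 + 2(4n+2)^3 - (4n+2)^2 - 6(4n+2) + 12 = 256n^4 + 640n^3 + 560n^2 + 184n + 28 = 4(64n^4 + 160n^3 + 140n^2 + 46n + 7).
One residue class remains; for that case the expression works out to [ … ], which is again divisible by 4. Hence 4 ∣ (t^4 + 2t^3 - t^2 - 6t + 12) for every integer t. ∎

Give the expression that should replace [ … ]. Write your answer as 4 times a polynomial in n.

Only t ≡ 3 (mod 4) is unaccounted for. Put t = 4n+3:
(4n+3)^4 + 2(4n+3)^3 - (4n+3)^2 - 6(4n+3) + 12 expands to 256n^4 + 896n^3 + 1136n^2 + 600n + 120,
and factoring out 4 leaves 4(64n^4 + 224n^3 + 284n^2 + 150n + 30).

4(64n^4 + 224n^3 + 284n^2 + 150n + 30)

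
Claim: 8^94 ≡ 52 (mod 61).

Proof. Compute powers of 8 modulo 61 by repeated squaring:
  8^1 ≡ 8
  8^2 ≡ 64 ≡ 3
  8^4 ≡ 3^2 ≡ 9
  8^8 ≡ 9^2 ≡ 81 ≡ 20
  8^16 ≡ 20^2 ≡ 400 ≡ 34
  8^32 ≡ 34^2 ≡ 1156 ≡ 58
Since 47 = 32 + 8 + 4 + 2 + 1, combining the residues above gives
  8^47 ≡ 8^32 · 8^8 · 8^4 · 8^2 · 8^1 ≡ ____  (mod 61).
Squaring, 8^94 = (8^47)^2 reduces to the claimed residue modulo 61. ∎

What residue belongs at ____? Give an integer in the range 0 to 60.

33

8^32 · 8^8 · 8^4 · 8^2 · 8^1 ≡ 58 · 20 · 9 · 3 · 8 = 250560.
250560 mod 61 = 33, so 8^47 ≡ 33 (mod 61).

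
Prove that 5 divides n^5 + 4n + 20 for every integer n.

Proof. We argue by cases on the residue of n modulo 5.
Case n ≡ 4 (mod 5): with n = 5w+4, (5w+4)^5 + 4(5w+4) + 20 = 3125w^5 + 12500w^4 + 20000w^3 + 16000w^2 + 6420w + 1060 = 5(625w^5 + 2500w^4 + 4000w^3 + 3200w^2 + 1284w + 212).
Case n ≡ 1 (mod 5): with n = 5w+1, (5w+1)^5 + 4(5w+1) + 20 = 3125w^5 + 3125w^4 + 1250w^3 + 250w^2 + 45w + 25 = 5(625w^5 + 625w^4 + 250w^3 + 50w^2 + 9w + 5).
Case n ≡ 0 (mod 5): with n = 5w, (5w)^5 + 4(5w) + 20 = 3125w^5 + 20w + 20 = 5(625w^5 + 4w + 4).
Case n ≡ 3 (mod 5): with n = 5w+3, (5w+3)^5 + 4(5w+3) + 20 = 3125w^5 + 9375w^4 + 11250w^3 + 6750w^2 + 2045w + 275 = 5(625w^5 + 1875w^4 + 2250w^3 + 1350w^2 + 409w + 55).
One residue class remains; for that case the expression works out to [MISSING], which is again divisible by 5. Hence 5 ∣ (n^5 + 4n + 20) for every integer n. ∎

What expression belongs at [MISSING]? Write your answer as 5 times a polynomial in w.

5(625w^5 + 1250w^4 + 1000w^3 + 400w^2 + 84w + 12)

The residues treated are {4, 1, 0, 3}, so the missing case is n ≡ 2 (mod 5); write n = 5w+2.
Then (5w+2)^5 + 4(5w+2) + 20 = 3125w^5 + 6250w^4 + 5000w^3 + 2000w^2 + 420w + 60 = 5(625w^5 + 1250w^4 + 1000w^3 + 400w^2 + 84w + 12).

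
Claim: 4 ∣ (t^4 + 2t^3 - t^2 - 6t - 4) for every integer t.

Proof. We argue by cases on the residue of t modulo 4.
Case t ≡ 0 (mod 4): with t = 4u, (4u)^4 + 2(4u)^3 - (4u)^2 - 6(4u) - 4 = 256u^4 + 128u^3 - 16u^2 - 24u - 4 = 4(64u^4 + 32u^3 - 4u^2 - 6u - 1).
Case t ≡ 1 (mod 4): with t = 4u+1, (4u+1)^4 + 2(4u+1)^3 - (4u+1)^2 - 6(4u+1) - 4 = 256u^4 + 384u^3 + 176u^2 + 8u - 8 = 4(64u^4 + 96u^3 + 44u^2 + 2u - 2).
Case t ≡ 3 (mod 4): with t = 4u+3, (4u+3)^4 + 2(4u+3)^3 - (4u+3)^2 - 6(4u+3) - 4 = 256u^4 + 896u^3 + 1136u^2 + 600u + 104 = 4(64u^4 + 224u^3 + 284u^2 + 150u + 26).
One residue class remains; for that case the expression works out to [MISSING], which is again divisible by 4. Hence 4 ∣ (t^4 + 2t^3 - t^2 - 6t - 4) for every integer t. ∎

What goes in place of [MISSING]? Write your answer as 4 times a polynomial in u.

Only t ≡ 2 (mod 4) is unaccounted for. Put t = 4u+2:
(4u+2)^4 + 2(4u+2)^3 - (4u+2)^2 - 6(4u+2) - 4 expands to 256u^4 + 640u^3 + 560u^2 + 184u + 12,
and factoring out 4 leaves 4(64u^4 + 160u^3 + 140u^2 + 46u + 3).

4(64u^4 + 160u^3 + 140u^2 + 46u + 3)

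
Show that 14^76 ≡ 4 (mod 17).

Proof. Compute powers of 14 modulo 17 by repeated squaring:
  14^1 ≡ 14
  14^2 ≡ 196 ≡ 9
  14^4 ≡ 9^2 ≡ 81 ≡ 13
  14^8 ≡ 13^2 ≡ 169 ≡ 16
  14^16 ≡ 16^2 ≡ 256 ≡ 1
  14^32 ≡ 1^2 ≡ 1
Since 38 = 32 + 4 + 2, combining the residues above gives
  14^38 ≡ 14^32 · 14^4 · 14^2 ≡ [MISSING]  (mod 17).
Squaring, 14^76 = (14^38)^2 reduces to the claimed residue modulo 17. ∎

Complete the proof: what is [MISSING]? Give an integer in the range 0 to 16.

Multiply the listed residues: 1 · 13 · 9 = 13 → 117.
Reducing modulo 17: 117 = 6·17 + 15, so 14^38 ≡ 15.

15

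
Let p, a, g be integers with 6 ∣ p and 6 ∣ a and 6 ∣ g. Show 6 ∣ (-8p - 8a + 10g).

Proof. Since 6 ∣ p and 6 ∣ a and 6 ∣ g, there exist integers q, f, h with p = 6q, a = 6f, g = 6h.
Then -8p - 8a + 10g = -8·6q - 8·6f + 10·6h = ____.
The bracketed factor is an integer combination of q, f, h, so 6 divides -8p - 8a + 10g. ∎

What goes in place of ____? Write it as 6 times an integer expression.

6(-8f + 10h - 8q)

Each term has a factor of 6: -8·6q - 8·6f + 10·6h = 6·(-8f + 10h - 8q).
Since -8f + 10h - 8q is an integer, 6 ∣ (-8p - 8a + 10g).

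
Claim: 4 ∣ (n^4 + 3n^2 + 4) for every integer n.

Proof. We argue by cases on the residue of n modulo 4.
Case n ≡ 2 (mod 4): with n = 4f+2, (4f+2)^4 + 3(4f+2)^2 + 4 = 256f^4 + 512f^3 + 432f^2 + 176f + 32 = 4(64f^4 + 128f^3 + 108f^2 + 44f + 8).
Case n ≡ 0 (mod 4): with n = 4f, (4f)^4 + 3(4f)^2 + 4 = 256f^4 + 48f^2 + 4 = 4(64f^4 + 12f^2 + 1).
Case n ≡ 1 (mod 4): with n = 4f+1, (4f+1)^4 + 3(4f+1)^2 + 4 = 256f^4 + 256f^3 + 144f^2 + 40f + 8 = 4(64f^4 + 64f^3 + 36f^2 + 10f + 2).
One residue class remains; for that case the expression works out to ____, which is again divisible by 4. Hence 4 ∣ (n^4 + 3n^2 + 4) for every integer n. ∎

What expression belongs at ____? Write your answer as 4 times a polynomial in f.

Only n ≡ 3 (mod 4) is unaccounted for. Put n = 4f+3:
(4f+3)^4 + 3(4f+3)^2 + 4 expands to 256f^4 + 768f^3 + 912f^2 + 504f + 112,
and factoring out 4 leaves 4(64f^4 + 192f^3 + 228f^2 + 126f + 28).

4(64f^4 + 192f^3 + 228f^2 + 126f + 28)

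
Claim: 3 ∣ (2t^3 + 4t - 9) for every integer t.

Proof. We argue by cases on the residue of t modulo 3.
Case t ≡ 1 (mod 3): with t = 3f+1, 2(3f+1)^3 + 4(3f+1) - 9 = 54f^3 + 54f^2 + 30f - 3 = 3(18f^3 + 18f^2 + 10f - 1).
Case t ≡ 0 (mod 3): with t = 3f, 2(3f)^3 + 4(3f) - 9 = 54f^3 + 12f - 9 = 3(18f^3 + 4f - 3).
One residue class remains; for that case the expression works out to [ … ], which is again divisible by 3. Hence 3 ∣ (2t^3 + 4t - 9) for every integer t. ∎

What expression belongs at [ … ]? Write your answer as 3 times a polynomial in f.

3(18f^3 + 36f^2 + 28f + 5)

Only t ≡ 2 (mod 3) is unaccounted for. Put t = 3f+2:
2(3f+2)^3 + 4(3f+2) - 9 expands to 54f^3 + 108f^2 + 84f + 15,
and factoring out 3 leaves 3(18f^3 + 36f^2 + 28f + 5).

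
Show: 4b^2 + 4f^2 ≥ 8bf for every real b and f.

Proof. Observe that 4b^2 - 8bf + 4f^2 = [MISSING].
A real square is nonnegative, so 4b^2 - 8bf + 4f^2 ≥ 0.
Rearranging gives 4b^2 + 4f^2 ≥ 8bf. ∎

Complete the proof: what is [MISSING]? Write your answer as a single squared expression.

(2b - 2f)^2

4b^2 - 8bf + 4f^2 is a perfect-square trinomial: the outer terms are (2b)^2 and (2f)^2, and the cross term is -2·2b·2f.
So 4b^2 - 8bf + 4f^2 = (2b - 2f)^2 ≥ 0.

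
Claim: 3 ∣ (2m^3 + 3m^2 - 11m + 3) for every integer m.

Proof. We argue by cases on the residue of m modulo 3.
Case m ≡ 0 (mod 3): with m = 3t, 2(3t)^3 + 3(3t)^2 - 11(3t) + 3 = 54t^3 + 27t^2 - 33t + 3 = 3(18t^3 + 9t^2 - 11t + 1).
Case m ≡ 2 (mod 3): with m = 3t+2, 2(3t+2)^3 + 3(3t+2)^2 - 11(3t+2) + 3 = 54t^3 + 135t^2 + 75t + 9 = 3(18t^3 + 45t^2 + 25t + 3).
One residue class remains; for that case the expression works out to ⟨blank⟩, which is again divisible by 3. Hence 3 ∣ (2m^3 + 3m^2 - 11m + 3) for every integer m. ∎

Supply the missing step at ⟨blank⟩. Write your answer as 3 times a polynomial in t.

3(18t^3 + 27t^2 + t - 1)

The residues treated are {0, 2}, so the missing case is m ≡ 1 (mod 3); write m = 3t+1.
Then 2(3t+1)^3 + 3(3t+1)^2 - 11(3t+1) + 3 = 54t^3 + 81t^2 + 3t - 3 = 3(18t^3 + 27t^2 + t - 1).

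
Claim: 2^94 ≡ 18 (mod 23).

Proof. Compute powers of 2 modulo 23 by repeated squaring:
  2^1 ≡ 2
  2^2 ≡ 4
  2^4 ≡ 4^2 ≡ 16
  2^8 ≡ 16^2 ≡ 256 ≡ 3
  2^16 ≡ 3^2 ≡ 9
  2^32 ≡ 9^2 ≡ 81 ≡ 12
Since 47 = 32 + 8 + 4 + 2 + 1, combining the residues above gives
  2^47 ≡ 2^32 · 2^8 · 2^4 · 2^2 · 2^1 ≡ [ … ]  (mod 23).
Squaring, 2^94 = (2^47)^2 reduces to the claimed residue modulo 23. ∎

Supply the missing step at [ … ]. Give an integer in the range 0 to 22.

Multiply the listed residues: 12 · 3 · 16 · 4 · 2 = 36 → 576 → 2304 → 4608.
Reducing modulo 23: 4608 = 200·23 + 8, so 2^47 ≡ 8.

8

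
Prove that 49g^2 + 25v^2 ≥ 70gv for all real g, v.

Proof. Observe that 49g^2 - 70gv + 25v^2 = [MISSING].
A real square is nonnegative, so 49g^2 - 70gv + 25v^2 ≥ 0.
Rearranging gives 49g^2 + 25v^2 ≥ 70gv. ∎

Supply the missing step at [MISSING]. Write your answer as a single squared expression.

(7g - 5v)^2

The leading and trailing coefficients are 7^2 and 5^2, and 70 = 2·7·5, so the trinomial is (7g - 5v)^2.
Hence 49g^2 - 70gv + 25v^2 ≥ 0.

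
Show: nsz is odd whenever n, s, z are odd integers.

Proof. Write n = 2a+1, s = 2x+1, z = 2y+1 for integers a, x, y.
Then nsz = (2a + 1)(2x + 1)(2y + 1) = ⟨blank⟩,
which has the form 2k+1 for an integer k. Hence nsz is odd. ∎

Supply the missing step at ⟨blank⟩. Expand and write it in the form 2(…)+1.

Expanding: (2a + 1)(2x + 1)(2y + 1) = 8axy + 4ax + 4ay + 2a + 4xy + 2x + 2y + 1.
Every term except the constant is even, so this is 2(4axy + 2ax + 2ay + a + 2xy + x + y) + 1,
and 4axy + 2ax + 2ay + a + 2xy + x + y ∈ ℤ gives the required form.

2(4axy + 2ax + 2ay + a + 2xy + x + y) + 1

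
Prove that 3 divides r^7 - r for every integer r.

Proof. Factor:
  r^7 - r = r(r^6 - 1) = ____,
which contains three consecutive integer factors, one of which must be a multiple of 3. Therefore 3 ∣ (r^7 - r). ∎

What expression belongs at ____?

(r - 1)r(r + 1)(r^4 + r^2 + 1)

r^6 - 1 = (r^2 - 1)(r^4 + r^2 + 1), and r^2 - 1 = (r-1)(r+1).
So r(r^6 - 1) = (r - 1)r(r + 1)(r^4 + r^2 + 1).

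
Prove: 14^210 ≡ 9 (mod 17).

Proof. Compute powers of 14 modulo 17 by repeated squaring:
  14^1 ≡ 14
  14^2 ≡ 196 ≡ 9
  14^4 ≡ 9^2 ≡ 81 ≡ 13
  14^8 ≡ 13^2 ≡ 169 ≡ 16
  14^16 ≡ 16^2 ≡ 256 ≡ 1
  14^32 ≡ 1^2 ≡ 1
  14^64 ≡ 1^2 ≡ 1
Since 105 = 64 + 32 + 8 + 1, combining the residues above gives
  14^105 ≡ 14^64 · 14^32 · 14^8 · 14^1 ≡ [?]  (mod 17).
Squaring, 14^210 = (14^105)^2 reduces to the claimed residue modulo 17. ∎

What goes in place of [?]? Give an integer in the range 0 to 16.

3

Multiply the listed residues: 1 · 1 · 16 · 14 = 1 → 16 → 224.
Reducing modulo 17: 224 = 13·17 + 3, so 14^105 ≡ 3.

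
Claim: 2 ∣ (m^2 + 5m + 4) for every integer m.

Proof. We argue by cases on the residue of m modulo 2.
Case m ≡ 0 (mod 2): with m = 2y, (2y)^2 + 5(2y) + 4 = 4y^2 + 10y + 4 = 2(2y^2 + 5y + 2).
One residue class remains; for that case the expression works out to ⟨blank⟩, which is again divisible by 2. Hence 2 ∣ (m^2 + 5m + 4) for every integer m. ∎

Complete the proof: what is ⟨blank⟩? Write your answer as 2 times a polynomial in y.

2(2y^2 + 7y + 5)

The residues treated are {0}, so the missing case is m ≡ 1 (mod 2); write m = 2y+1.
Then (2y+1)^2 + 5(2y+1) + 4 = 4y^2 + 14y + 10 = 2(2y^2 + 7y + 5).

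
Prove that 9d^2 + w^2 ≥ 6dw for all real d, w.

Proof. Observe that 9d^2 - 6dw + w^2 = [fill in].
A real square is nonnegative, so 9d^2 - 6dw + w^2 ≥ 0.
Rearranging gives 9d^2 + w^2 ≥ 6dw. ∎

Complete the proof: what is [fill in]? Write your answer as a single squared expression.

(3d - w)^2

The leading and trailing coefficients are 3^2 and 1^2, and 6 = 2·3·1, so the trinomial is (3d - w)^2.
Hence 9d^2 - 6dw + w^2 ≥ 0.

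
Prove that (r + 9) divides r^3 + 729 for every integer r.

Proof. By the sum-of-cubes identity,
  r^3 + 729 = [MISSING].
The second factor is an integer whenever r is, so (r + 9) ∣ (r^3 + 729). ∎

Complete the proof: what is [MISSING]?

(r + 9)(r^2 - 9r + 81)

a^3 + b^3 = (a + b)(a^2 - ab + b^2). With a = r, b = 9:
r^3 + 729 = (r + 9)(r^2 - 9r + 81).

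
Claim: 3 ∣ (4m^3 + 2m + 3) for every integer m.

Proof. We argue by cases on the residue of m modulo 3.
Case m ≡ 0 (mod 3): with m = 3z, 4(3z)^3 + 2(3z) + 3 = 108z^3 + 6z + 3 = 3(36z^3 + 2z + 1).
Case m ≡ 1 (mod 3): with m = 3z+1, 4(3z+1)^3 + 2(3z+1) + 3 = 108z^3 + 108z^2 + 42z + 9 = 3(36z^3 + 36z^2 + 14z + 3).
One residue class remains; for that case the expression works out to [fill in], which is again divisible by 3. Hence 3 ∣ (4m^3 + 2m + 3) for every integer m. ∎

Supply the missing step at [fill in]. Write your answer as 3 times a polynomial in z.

The residues treated are {0, 1}, so the missing case is m ≡ 2 (mod 3); write m = 3z+2.
Then 4(3z+2)^3 + 2(3z+2) + 3 = 108z^3 + 216z^2 + 150z + 39 = 3(36z^3 + 72z^2 + 50z + 13).

3(36z^3 + 72z^2 + 50z + 13)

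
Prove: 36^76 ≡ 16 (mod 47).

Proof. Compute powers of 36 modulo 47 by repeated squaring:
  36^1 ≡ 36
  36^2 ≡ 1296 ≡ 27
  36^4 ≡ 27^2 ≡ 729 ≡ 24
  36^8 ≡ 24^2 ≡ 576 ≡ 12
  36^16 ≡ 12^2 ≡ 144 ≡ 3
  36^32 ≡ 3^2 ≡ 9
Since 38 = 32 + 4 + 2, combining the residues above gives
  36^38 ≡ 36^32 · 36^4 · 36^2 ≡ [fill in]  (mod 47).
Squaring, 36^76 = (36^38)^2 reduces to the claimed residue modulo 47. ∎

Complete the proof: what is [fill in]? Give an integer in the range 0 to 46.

4

Multiply the listed residues: 9 · 24 · 27 = 216 → 5832.
Reducing modulo 47: 5832 = 124·47 + 4, so 36^38 ≡ 4.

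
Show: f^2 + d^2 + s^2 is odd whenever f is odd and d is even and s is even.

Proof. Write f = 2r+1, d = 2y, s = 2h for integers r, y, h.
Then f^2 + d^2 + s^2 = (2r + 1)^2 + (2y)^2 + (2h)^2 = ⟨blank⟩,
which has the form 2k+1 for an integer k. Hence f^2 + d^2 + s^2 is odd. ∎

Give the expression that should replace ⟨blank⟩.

2(2h^2 + 2r^2 + 2r + 2y^2) + 1

Expanding: (2r + 1)^2 + (2y)^2 + (2h)^2 = 4h^2 + 4r^2 + 4r + 4y^2 + 1.
Every term except the constant is even, so this is 2(2h^2 + 2r^2 + 2r + 2y^2) + 1,
and 2h^2 + 2r^2 + 2r + 2y^2 ∈ ℤ gives the required form.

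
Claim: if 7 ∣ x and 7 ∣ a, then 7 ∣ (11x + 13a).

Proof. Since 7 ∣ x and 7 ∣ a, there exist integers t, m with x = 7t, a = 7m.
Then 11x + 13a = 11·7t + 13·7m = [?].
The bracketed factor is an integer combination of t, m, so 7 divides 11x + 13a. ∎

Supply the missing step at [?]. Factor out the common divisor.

7(13m + 11t)

Pull the common 7 out of every term: 11·7t + 13·7m = 7(13m + 11t).
13m + 11t is an integer, which exhibits the divisibility.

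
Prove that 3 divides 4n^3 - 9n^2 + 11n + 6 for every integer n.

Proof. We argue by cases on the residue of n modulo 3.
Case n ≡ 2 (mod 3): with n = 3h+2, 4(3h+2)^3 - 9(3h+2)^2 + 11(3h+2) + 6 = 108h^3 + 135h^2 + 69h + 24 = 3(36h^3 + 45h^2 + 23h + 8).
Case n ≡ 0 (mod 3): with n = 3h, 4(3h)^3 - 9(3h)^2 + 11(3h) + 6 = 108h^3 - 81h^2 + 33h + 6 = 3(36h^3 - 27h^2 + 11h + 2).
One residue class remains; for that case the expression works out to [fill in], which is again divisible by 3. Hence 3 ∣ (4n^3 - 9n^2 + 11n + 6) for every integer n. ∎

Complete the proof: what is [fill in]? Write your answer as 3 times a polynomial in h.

Only n ≡ 1 (mod 3) is unaccounted for. Put n = 3h+1:
4(3h+1)^3 - 9(3h+1)^2 + 11(3h+1) + 6 expands to 108h^3 + 27h^2 + 15h + 12,
and factoring out 3 leaves 3(36h^3 + 9h^2 + 5h + 4).

3(36h^3 + 9h^2 + 5h + 4)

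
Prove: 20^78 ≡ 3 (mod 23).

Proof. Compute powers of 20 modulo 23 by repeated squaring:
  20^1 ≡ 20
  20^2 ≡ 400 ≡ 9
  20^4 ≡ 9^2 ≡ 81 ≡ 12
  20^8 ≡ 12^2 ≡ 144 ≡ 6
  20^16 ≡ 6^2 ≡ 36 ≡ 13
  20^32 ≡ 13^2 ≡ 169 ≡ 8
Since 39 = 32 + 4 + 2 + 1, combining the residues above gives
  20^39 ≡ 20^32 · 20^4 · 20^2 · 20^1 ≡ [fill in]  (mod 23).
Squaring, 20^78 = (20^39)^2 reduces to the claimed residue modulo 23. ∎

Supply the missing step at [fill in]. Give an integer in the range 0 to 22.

7

Multiply the listed residues: 8 · 12 · 9 · 20 = 96 → 864 → 17280.
Reducing modulo 23: 17280 = 751·23 + 7, so 20^39 ≡ 7.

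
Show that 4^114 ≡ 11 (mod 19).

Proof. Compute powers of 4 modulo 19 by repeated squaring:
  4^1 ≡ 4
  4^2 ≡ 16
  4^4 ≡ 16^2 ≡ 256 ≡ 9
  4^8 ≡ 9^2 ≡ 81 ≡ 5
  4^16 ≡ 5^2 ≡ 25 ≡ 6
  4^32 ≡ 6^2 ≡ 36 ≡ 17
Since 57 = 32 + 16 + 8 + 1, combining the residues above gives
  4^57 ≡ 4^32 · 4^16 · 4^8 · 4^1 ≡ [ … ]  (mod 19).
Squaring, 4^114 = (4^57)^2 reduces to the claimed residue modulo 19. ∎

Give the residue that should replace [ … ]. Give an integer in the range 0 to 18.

4^32 · 4^16 · 4^8 · 4^1 ≡ 17 · 6 · 5 · 4 = 2040.
2040 mod 19 = 7, so 4^57 ≡ 7 (mod 19).

7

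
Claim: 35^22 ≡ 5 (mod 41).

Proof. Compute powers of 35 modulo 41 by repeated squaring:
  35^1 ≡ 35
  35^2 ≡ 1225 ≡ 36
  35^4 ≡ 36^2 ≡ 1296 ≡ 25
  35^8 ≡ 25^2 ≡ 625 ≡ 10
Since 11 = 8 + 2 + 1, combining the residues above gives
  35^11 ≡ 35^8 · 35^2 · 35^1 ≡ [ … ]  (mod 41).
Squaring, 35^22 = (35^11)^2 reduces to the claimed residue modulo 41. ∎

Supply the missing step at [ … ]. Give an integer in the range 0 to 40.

Multiply the listed residues: 10 · 36 · 35 = 360 → 12600.
Reducing modulo 41: 12600 = 307·41 + 13, so 35^11 ≡ 13.

13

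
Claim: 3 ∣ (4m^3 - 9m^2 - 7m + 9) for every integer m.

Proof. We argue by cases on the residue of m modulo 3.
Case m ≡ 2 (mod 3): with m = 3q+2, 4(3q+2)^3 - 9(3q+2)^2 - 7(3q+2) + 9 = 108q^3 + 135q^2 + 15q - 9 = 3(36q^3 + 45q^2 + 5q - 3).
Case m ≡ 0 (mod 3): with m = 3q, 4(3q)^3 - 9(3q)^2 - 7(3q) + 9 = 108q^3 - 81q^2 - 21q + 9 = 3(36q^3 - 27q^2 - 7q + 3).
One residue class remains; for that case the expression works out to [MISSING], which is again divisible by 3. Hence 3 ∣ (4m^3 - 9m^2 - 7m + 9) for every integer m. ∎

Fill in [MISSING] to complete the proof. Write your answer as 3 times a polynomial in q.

Only m ≡ 1 (mod 3) is unaccounted for. Put m = 3q+1:
4(3q+1)^3 - 9(3q+1)^2 - 7(3q+1) + 9 expands to 108q^3 + 27q^2 - 39q - 3,
and factoring out 3 leaves 3(36q^3 + 9q^2 - 13q - 1).

3(36q^3 + 9q^2 - 13q - 1)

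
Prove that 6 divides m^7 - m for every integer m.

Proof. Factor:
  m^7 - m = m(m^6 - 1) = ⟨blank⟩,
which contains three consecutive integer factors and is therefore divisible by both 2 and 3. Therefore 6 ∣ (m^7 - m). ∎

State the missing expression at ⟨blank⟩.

(m - 1)m(m + 1)(m^4 + m^2 + 1)

m^6 - 1 = (m^2 - 1)(m^4 + m^2 + 1), and m^2 - 1 = (m-1)(m+1).
So m(m^6 - 1) = (m - 1)m(m + 1)(m^4 + m^2 + 1).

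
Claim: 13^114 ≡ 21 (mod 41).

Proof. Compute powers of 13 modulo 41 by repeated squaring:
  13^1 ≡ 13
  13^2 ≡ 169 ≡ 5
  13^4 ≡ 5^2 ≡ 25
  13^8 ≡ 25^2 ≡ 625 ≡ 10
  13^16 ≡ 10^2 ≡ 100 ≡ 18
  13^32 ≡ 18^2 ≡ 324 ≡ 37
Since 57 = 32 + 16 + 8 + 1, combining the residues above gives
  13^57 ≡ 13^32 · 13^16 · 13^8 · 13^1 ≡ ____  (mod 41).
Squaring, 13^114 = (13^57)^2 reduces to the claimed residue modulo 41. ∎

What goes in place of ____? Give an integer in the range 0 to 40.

Multiply the listed residues: 37 · 18 · 10 · 13 = 666 → 6660 → 86580.
Reducing modulo 41: 86580 = 2111·41 + 29, so 13^57 ≡ 29.

29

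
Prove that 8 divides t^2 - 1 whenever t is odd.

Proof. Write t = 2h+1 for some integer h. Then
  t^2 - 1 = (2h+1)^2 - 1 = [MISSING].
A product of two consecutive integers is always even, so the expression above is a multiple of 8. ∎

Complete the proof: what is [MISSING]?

(2h+1)^2 - 1 = 4h^2 + 4h + 1 - 1 = 4h^2 + 4h = 4h(h+1).
Since h and h+1 are consecutive, h(h+1) is even, and 4·(even) is a multiple of 8.

4h(h + 1)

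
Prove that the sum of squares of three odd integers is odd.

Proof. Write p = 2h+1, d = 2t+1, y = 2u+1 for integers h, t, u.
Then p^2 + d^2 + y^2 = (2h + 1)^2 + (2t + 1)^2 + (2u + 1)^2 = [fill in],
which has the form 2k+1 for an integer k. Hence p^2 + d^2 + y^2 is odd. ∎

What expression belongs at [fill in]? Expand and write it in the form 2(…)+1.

(2h + 1)^2 + (2t + 1)^2 + (2u + 1)^2 = 4h^2 + 4h + 4t^2 + 4t + 4u^2 + 4u + 3
= 2(2h^2 + 2h + 2t^2 + 2t + 2u^2 + 2u + 1) + 1.
Since 2h^2 + 2h + 2t^2 + 2t + 2u^2 + 2u + 1 is an integer, the sum of squares is of the form 2k+1 for an integer k.

2(2h^2 + 2h + 2t^2 + 2t + 2u^2 + 2u + 1) + 1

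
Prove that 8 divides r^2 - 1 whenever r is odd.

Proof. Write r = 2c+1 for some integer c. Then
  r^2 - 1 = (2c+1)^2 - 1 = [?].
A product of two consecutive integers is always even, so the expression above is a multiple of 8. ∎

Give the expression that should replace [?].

(2c+1)^2 - 1 = 4c^2 + 4c + 1 - 1 = 4c^2 + 4c = 4c(c+1).
Since c and c+1 are consecutive, c(c+1) is even, and 4·(even) is a multiple of 8.

4c(c + 1)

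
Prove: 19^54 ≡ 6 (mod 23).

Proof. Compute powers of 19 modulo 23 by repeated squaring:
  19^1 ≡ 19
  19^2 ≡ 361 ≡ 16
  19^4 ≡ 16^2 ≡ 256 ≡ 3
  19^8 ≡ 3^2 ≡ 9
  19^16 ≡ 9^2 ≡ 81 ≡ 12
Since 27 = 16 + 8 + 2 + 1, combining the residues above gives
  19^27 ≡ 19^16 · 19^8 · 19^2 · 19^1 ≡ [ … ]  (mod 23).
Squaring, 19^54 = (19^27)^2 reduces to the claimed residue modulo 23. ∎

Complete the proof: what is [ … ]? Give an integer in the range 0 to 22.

Multiply the listed residues: 12 · 9 · 16 · 19 = 108 → 1728 → 32832.
Reducing modulo 23: 32832 = 1427·23 + 11, so 19^27 ≡ 11.

11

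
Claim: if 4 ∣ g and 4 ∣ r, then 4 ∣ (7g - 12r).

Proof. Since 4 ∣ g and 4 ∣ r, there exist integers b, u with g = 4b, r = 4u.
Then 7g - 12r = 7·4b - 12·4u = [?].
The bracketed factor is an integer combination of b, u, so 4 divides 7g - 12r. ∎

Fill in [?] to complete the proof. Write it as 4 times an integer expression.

Pull the common 4 out of every term: 7·4b - 12·4u = 4(7b - 12u).
7b - 12u is an integer, which exhibits the divisibility.

4(7b - 12u)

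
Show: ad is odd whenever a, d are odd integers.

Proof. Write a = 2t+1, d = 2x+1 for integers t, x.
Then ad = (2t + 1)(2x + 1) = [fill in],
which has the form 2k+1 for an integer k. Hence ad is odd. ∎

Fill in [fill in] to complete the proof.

2(2tx + t + x) + 1

Expanding: (2t + 1)(2x + 1) = 4tx + 2t + 2x + 1.
Every term except the constant is even, so this is 2(2tx + t + x) + 1,
and 2tx + t + x ∈ ℤ gives the required form.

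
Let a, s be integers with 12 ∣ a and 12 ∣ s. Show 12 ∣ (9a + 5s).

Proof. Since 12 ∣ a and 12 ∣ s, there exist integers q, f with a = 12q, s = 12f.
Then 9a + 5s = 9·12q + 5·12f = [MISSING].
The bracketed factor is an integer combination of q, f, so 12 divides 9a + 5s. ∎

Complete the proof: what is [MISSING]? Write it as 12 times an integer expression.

Pull the common 12 out of every term: 9·12q + 5·12f = 12(5f + 9q).
5f + 9q is an integer, which exhibits the divisibility.

12(5f + 9q)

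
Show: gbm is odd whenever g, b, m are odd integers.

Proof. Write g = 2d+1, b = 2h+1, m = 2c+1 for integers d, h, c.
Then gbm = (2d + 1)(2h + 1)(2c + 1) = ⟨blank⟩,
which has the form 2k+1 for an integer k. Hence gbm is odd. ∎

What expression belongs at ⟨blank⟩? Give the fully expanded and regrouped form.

2(4cdh + 2cd + 2ch + c + 2dh + d + h) + 1

Expanding: (2d + 1)(2h + 1)(2c + 1) = 8cdh + 4cd + 4ch + 2c + 4dh + 2d + 2h + 1.
Every term except the constant is even, so this is 2(4cdh + 2cd + 2ch + c + 2dh + d + h) + 1,
and 4cdh + 2cd + 2ch + c + 2dh + d + h ∈ ℤ gives the required form.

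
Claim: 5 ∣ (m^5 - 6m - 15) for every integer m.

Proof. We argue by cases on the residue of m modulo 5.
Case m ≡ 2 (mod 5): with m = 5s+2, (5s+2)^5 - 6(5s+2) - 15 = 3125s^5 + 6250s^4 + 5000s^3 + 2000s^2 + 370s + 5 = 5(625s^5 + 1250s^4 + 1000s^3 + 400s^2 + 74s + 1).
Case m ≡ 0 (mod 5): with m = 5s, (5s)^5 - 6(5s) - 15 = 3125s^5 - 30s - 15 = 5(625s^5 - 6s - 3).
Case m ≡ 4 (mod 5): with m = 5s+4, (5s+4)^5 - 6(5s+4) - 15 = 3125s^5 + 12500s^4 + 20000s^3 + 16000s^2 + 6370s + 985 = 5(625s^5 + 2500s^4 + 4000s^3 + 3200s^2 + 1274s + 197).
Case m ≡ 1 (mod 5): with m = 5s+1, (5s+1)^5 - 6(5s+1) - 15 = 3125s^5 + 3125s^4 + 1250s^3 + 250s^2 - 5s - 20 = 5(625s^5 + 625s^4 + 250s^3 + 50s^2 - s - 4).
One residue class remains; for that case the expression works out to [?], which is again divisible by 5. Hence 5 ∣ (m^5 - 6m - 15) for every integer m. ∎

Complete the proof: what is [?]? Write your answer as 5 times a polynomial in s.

5(625s^5 + 1875s^4 + 2250s^3 + 1350s^2 + 399s + 42)

Only m ≡ 3 (mod 5) is unaccounted for. Put m = 5s+3:
(5s+3)^5 - 6(5s+3) - 15 expands to 3125s^5 + 9375s^4 + 11250s^3 + 6750s^2 + 1995s + 210,
and factoring out 5 leaves 5(625s^5 + 1875s^4 + 2250s^3 + 1350s^2 + 399s + 42).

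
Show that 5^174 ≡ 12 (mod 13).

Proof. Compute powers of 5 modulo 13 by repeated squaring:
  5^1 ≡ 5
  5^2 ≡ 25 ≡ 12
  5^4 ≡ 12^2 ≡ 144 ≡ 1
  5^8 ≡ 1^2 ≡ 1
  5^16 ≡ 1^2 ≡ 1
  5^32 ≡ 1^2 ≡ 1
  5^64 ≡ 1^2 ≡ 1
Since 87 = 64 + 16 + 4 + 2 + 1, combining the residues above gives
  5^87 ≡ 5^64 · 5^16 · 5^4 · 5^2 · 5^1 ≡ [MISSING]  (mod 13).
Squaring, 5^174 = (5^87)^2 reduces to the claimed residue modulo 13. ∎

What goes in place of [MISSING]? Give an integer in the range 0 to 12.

8

Multiply the listed residues: 1 · 1 · 1 · 12 · 5 = 1 → 1 → 12 → 60.
Reducing modulo 13: 60 = 4·13 + 8, so 5^87 ≡ 8.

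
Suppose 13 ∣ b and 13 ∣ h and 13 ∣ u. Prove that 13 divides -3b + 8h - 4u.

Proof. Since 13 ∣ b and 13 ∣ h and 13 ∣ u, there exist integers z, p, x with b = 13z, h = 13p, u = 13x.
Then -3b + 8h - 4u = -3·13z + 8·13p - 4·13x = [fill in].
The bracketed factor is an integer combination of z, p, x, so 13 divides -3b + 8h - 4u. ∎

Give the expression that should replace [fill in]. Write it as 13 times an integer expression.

13(8p - 4x - 3z)

Pull the common 13 out of every term: -3·13z + 8·13p - 4·13x = 13(8p - 4x - 3z).
8p - 4x - 3z is an integer, which exhibits the divisibility.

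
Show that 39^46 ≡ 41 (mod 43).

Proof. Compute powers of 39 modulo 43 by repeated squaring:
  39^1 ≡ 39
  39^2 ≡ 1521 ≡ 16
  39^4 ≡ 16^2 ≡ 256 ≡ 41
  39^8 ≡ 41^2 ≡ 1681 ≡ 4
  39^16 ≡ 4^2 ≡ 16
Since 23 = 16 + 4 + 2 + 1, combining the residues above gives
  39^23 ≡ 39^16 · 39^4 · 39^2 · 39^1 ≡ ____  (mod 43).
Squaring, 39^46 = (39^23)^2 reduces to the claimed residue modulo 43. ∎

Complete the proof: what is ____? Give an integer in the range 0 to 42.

Multiply the listed residues: 16 · 41 · 16 · 39 = 656 → 10496 → 409344.
Reducing modulo 43: 409344 = 9519·43 + 27, so 39^23 ≡ 27.

27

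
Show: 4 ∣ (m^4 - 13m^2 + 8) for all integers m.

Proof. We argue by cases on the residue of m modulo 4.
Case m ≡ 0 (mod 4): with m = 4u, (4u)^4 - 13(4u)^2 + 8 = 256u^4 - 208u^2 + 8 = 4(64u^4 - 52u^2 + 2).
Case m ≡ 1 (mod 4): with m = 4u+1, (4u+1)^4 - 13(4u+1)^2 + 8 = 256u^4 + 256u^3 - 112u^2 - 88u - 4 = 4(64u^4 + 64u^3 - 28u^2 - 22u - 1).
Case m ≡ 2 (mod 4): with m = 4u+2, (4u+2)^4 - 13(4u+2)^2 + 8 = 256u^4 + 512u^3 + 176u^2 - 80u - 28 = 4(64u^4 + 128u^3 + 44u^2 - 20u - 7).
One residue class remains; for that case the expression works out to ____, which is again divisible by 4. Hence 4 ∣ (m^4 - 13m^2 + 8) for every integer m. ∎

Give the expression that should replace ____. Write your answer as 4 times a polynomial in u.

4(64u^4 + 192u^3 + 164u^2 + 30u - 7)

The residues treated are {0, 1, 2}, so the missing case is m ≡ 3 (mod 4); write m = 4u+3.
Then (4u+3)^4 - 13(4u+3)^2 + 8 = 256u^4 + 768u^3 + 656u^2 + 120u - 28 = 4(64u^4 + 192u^3 + 164u^2 + 30u - 7).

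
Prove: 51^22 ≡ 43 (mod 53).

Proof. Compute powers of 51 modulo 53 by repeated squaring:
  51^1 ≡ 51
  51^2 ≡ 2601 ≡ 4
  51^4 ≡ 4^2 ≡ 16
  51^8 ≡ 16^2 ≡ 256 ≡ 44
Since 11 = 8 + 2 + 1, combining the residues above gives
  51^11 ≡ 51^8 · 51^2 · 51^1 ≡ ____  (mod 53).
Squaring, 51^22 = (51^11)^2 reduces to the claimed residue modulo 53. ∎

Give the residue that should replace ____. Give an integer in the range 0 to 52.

19

51^8 · 51^2 · 51^1 ≡ 44 · 4 · 51 = 8976.
8976 mod 53 = 19, so 51^11 ≡ 19 (mod 53).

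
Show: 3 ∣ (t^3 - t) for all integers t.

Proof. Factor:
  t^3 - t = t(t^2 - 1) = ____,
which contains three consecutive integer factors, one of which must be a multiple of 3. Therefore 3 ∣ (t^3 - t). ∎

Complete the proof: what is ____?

(t - 1)t(t + 1)

t(t^2 - 1) = t(t - 1)(t + 1) = (t - 1)t(t + 1).
These three factors are consecutive integers, so their product is divisible by 3.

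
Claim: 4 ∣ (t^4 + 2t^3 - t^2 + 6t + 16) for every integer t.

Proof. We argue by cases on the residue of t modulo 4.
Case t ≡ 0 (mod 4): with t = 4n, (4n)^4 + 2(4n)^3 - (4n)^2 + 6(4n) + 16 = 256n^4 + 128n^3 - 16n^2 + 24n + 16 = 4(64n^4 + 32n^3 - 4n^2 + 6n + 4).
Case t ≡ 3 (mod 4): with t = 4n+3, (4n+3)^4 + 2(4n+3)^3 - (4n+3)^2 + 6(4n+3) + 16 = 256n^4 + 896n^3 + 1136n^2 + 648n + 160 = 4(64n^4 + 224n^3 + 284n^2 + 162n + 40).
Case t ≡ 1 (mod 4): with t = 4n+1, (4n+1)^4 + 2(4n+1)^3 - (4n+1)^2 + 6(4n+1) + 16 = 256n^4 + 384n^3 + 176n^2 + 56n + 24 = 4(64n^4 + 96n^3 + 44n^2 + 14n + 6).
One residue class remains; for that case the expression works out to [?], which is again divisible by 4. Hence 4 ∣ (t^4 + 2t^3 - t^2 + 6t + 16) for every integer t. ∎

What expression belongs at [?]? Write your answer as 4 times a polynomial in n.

The residues treated are {0, 3, 1}, so the missing case is t ≡ 2 (mod 4); write t = 4n+2.
Then (4n+2)^4 + 2(4n+2)^3 - (4n+2)^2 + 6(4n+2) + 16 = 256n^4 + 640n^3 + 560n^2 + 232n + 56 = 4(64n^4 + 160n^3 + 140n^2 + 58n + 14).

4(64n^4 + 160n^3 + 140n^2 + 58n + 14)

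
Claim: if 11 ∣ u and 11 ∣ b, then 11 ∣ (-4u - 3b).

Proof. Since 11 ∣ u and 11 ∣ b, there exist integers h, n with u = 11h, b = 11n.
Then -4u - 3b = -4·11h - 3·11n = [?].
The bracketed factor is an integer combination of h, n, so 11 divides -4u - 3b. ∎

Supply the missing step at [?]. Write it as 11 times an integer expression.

Pull the common 11 out of every term: -4·11h - 3·11n = 11(-4h - 3n).
-4h - 3n is an integer, which exhibits the divisibility.

11(-4h - 3n)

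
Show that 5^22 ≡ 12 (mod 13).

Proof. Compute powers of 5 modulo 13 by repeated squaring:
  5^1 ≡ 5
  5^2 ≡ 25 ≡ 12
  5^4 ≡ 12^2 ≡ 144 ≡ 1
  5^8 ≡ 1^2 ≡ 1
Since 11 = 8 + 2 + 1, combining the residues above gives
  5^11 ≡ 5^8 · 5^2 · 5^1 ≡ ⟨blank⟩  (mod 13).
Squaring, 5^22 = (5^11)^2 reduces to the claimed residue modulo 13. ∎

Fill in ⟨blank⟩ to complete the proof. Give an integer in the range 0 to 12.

Multiply the listed residues: 1 · 12 · 5 = 12 → 60.
Reducing modulo 13: 60 = 4·13 + 8, so 5^11 ≡ 8.

8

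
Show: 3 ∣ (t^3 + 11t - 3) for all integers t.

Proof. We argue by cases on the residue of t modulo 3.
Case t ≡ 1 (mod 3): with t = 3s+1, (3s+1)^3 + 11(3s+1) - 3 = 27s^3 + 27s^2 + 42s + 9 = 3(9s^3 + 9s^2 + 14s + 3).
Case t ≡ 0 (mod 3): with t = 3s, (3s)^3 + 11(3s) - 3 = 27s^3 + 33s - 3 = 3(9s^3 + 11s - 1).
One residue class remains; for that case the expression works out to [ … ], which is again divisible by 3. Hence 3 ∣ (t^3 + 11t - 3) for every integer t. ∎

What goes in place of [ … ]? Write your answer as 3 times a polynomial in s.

The residues treated are {1, 0}, so the missing case is t ≡ 2 (mod 3); write t = 3s+2.
Then (3s+2)^3 + 11(3s+2) - 3 = 27s^3 + 54s^2 + 69s + 27 = 3(9s^3 + 18s^2 + 23s + 9).

3(9s^3 + 18s^2 + 23s + 9)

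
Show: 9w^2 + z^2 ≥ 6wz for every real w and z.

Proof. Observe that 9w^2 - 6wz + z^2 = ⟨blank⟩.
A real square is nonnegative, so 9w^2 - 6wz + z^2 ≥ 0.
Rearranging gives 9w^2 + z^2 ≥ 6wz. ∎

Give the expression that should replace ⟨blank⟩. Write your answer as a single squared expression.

9w^2 - 6wz + z^2 is a perfect-square trinomial: the outer terms are (3w)^2 and (z)^2, and the cross term is -2·3w·z.
So 9w^2 - 6wz + z^2 = (3w - z)^2 ≥ 0.

(3w - z)^2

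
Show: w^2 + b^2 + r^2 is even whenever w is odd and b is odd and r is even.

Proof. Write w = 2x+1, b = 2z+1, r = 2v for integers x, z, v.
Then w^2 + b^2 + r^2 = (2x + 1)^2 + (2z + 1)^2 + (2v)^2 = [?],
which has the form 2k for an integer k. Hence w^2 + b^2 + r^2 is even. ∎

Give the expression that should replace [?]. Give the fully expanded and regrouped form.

2(2v^2 + 2x^2 + 2x + 2z^2 + 2z + 1)

Expanding: (2x + 1)^2 + (2z + 1)^2 + (2v)^2 = 4v^2 + 4x^2 + 4x + 4z^2 + 4z + 2.
Every term is even; pulling out the factor of 2 gives 2(2v^2 + 2x^2 + 2x + 2z^2 + 2z + 1).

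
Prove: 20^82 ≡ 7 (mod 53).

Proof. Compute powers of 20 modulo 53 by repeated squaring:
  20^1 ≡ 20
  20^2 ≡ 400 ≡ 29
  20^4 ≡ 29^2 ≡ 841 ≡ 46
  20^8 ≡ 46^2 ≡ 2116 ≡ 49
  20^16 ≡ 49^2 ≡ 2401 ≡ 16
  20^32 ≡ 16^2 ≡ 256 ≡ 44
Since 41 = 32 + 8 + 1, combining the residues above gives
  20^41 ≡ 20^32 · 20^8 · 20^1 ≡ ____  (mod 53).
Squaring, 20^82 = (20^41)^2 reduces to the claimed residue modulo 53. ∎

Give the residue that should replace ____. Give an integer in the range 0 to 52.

20^32 · 20^8 · 20^1 ≡ 44 · 49 · 20 = 43120.
43120 mod 53 = 31, so 20^41 ≡ 31 (mod 53).

31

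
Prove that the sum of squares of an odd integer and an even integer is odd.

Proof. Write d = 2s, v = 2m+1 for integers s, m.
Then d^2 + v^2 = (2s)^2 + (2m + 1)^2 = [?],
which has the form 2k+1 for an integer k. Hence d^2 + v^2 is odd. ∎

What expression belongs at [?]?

(2s)^2 + (2m + 1)^2 = 4m^2 + 4m + 4s^2 + 1
= 2(2m^2 + 2m + 2s^2) + 1.
Since 2m^2 + 2m + 2s^2 is an integer, the sum of squares is of the form 2k+1 for an integer k.

2(2m^2 + 2m + 2s^2) + 1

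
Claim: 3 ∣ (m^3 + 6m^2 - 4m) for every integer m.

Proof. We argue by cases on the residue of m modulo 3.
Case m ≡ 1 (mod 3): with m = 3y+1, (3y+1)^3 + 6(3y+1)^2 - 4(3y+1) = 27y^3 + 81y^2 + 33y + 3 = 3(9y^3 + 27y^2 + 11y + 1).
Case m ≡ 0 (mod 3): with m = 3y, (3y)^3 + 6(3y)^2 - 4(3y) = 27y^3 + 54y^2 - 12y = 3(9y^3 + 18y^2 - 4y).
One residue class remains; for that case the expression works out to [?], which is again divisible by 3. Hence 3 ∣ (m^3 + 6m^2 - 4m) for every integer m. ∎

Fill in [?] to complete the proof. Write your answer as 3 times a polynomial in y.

The residues treated are {1, 0}, so the missing case is m ≡ 2 (mod 3); write m = 3y+2.
Then (3y+2)^3 + 6(3y+2)^2 - 4(3y+2) = 27y^3 + 108y^2 + 96y + 24 = 3(9y^3 + 36y^2 + 32y + 8).

3(9y^3 + 36y^2 + 32y + 8)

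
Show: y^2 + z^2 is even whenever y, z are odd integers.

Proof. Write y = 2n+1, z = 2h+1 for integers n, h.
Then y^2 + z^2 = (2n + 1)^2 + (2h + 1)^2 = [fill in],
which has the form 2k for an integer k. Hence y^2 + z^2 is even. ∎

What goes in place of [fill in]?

2(2h^2 + 2h + 2n^2 + 2n + 1)

Expanding: (2n + 1)^2 + (2h + 1)^2 = 4h^2 + 4h + 4n^2 + 4n + 2.
Every term is even; pulling out the factor of 2 gives 2(2h^2 + 2h + 2n^2 + 2n + 1).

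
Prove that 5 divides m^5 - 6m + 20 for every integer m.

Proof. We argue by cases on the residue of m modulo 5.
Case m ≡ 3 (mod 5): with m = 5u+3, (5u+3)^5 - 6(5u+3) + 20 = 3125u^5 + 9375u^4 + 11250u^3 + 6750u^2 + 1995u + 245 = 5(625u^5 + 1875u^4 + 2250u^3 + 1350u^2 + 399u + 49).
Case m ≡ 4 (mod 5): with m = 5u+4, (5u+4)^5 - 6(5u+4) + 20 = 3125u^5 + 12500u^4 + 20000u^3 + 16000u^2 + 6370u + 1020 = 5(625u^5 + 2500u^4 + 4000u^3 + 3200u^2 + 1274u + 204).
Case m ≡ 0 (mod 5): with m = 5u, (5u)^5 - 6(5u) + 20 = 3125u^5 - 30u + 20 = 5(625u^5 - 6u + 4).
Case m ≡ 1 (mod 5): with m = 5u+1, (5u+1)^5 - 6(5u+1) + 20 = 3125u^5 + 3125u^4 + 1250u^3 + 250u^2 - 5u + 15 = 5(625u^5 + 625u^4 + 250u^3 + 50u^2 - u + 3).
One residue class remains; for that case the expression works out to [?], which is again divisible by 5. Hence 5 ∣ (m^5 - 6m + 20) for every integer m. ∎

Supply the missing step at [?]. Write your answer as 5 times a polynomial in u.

Only m ≡ 2 (mod 5) is unaccounted for. Put m = 5u+2:
(5u+2)^5 - 6(5u+2) + 20 expands to 3125u^5 + 6250u^4 + 5000u^3 + 2000u^2 + 370u + 40,
and factoring out 5 leaves 5(625u^5 + 1250u^4 + 1000u^3 + 400u^2 + 74u + 8).

5(625u^5 + 1250u^4 + 1000u^3 + 400u^2 + 74u + 8)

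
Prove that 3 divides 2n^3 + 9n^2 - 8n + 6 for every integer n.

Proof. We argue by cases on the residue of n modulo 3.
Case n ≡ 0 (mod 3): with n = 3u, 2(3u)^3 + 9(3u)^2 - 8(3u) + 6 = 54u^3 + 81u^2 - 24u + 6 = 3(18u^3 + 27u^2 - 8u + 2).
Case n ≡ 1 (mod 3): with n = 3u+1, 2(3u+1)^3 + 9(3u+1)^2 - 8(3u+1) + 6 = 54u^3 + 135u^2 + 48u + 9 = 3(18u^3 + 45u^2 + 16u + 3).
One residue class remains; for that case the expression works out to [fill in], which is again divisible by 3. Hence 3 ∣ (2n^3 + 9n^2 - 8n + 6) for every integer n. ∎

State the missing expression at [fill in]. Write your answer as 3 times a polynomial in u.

Only n ≡ 2 (mod 3) is unaccounted for. Put n = 3u+2:
2(3u+2)^3 + 9(3u+2)^2 - 8(3u+2) + 6 expands to 54u^3 + 189u^2 + 156u + 42,
and factoring out 3 leaves 3(18u^3 + 63u^2 + 52u + 14).

3(18u^3 + 63u^2 + 52u + 14)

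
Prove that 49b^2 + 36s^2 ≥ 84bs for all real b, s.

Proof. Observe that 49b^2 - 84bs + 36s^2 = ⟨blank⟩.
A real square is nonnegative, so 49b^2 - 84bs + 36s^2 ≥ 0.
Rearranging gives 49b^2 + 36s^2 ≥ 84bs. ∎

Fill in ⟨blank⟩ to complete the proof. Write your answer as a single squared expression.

(7b - 6s)^2

49b^2 - 84bs + 36s^2 is a perfect-square trinomial: the outer terms are (7b)^2 and (6s)^2, and the cross term is -2·7b·6s.
So 49b^2 - 84bs + 36s^2 = (7b - 6s)^2 ≥ 0.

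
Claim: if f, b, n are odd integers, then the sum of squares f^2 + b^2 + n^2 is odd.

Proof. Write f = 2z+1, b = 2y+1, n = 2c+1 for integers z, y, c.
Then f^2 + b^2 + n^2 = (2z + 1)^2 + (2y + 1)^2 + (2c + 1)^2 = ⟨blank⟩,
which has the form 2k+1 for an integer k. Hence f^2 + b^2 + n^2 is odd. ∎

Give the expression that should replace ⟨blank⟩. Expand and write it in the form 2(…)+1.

2(2c^2 + 2c + 2y^2 + 2y + 2z^2 + 2z + 1) + 1

Expanding: (2z + 1)^2 + (2y + 1)^2 + (2c + 1)^2 = 4c^2 + 4c + 4y^2 + 4y + 4z^2 + 4z + 3.
Every term except the constant is even, so this is 2(2c^2 + 2c + 2y^2 + 2y + 2z^2 + 2z + 1) + 1,
and 2c^2 + 2c + 2y^2 + 2y + 2z^2 + 2z + 1 ∈ ℤ gives the required form.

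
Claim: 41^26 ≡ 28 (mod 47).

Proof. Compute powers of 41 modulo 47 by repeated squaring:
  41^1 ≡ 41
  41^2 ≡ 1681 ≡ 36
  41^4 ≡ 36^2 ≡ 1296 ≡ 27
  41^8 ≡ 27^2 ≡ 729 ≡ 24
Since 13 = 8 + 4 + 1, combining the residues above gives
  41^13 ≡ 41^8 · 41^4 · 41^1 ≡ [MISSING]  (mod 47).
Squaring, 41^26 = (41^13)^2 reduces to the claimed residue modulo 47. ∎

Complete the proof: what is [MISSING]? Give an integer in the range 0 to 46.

Multiply the listed residues: 24 · 27 · 41 = 648 → 26568.
Reducing modulo 47: 26568 = 565·47 + 13, so 41^13 ≡ 13.

13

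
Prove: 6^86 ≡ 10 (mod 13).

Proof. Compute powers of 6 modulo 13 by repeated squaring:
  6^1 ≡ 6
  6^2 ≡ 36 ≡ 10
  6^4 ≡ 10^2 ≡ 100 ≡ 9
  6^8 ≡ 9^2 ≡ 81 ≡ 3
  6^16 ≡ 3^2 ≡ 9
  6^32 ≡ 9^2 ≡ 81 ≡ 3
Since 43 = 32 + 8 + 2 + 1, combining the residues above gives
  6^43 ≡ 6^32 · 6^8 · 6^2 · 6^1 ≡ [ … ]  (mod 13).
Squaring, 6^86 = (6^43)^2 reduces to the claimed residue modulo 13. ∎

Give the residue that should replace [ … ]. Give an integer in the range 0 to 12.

7

6^32 · 6^8 · 6^2 · 6^1 ≡ 3 · 3 · 10 · 6 = 540.
540 mod 13 = 7, so 6^43 ≡ 7 (mod 13).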